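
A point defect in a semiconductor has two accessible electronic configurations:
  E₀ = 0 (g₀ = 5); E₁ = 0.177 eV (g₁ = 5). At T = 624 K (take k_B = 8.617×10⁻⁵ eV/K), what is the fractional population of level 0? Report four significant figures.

0.9641

k_BT = 8.617×10⁻⁵ × 624 K = 0.0537701 eV.
Eᵢ/kT = 0, 3.29179.
Z = Σ gᵢe^(−Eᵢ/kT) = 5·e^(−0) + 5·e^(−3.29179) = 5.00000 + 0.185936 = 5.18594.
P₀ = g₀ e^(−E₀/kT) / Z = 5.00000/5.18594 = 0.9641.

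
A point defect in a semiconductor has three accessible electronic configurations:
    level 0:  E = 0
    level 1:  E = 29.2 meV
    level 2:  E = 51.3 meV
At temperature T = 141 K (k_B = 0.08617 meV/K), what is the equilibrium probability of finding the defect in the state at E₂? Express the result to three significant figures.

k_BT = 0.08617 × 141 K = 12.150 meV.
Eᵢ/kT = 0, 2.4033, 4.2222.
Z = Σ e^(−Eᵢ/kT) = e^(−0) + e^(−2.4033) + e^(−4.2222) = 1.0000 + 0.090419 + 0.014666 = 1.1051.
P₂ = e^(−E₂/kT) / Z = 0.014666/1.1051 = 0.0133.

0.0133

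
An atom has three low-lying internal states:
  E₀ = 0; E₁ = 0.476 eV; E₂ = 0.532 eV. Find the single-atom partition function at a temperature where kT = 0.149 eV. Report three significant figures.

Eᵢ/kT = 0, 3.1946, 3.5705.
Z = Σ e^(−Eᵢ/kT) = e^(−0) + e^(−3.1946) + e^(−3.5705) = 1.0000 + 0.040983 + 0.028142 = 1.0691.

Z = 1.07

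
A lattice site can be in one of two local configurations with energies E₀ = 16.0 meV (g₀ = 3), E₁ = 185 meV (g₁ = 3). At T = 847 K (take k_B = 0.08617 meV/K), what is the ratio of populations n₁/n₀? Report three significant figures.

k_BT = 0.08617 × 847 K = 72.986 meV.
n₁/n₀ = (g₁/g₀) exp[−(E₁−E₀)/kT] = (3/3) × exp(−(169.0 meV)/(72.986 meV)) = (3/3) × exp(-2.3155) = 0.0987.

0.0987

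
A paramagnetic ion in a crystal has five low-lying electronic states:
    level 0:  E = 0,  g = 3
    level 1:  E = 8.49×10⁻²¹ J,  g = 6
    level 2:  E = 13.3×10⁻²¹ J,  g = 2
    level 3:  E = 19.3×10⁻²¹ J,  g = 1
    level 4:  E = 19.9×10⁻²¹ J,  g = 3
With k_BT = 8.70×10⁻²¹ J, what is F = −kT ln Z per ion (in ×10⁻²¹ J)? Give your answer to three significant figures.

Eᵢ/kT = 0, 0.97586, 1.5287, 2.2184, 2.2874.
Z = Σ gᵢe^(−Eᵢ/kT) = 3·e^(−0) + 6·e^(−0.97586) + 2·e^(−1.5287) + 1·e^(−2.2184) + 3·e^(−2.2874) = 3.0000 + 2.2612 + 0.43363 + 0.10878 + 0.30459 = 6.1082.
F = −kT ln Z = −8.70 × ln(6.1082) = −8.70 × 1.8096 = -15.7 ×10⁻²¹ J.

-15.7 ×10⁻²¹ J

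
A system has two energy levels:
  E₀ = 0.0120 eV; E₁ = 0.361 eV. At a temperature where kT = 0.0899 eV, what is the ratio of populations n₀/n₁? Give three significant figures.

48.5

n₀/n₁ = exp[−(E₀−E₁)/kT] = exp(−(-0.3490 eV)/(0.0899 eV)) = exp(3.8821) = 48.5.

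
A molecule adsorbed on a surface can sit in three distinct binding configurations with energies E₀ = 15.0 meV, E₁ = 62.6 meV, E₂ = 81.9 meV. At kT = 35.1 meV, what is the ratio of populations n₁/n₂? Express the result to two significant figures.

1.7

n₁/n₂ = exp[−(E₁−E₂)/kT] = exp(−(-19.3 meV)/(35.1 meV)) = exp(0.5499) = 1.7.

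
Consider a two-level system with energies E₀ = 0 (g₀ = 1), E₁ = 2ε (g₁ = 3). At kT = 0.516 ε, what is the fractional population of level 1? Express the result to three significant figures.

Eᵢ/kT = 0, 3.8760.
Z = Σ gᵢe^(−Eᵢ/kT) = 1·e^(−0) + 3·e^(−3.8760) = 1.0000 + 0.062201 = 1.0622.
P₁ = g₁ e^(−E₁/kT) / Z = 0.062201/1.0622 = 0.0586.

0.0586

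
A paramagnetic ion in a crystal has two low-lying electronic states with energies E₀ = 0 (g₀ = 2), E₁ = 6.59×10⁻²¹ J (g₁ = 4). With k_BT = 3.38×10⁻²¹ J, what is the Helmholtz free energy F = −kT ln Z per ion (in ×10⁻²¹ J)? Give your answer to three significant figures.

-3.19 ×10⁻²¹ J

Eᵢ/kT = 0, 1.9497.
Z = Σ gᵢe^(−Eᵢ/kT) = 2·e^(−0) + 4·e^(−1.9497) = 2.0000 + 0.56927 = 2.5693.
F = −kT ln Z = −3.38 × ln(2.5693) = −3.38 × 0.94363 = -3.19 ×10⁻²¹ J.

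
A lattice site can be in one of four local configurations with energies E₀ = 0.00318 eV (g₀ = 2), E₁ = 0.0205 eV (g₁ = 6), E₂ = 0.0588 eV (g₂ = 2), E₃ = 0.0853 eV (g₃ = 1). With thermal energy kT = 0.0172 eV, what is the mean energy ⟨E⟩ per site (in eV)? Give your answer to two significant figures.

0.013 eV

Eᵢ/kT = 0.1849, 1.192, 3.419, 4.959.
Z = Σ gᵢe^(−Eᵢ/kT) = 2·e^(−0.1849) + 6·e^(−1.192) + 2·e^(−3.419) + 1·e^(−4.959) = 1.662 + 1.822 + 0.06549 + 0.007020 = 3.557.
⟨E⟩ = Σ Eᵢ gᵢe^(−Eᵢ/kT) / Z = (0.00318·1.662 + 0.0205·1.822 + 0.0588·0.06549 + 0.0853·0.007020) / 3.557 = 0.013 eV.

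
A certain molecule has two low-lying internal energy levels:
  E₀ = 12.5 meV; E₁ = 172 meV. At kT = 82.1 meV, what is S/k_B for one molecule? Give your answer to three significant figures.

0.377

Eᵢ/kT = 0.15225, 2.0950.
Z = Σ e^(−Eᵢ/kT) = e^(−0.15225) + e^(−2.0950) = 0.85877 + 0.12307 = 0.98184.
⟨E⟩ = Σ EᵢPᵢ = 32.493 meV.
S/k_B = ln Z + ⟨E⟩/kT = ln(0.98184) + 32.493/82.1 = -0.018327 + 0.39577 = 0.377.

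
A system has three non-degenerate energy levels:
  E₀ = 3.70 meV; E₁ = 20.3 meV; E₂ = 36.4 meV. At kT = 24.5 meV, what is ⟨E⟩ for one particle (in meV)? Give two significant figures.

Eᵢ/kT = 0.1510, 0.8286, 1.486.
Z = Σ e^(−Eᵢ/kT) = e^(−0.1510) + e^(−0.8286) + e^(−1.486) = 0.8598 + 0.4367 + 0.2263 = 1.523.
⟨E⟩ = Σ Eᵢ e^(−Eᵢ/kT) / Z = (3.70·0.8598 + 20.3·0.4367 + 36.4·0.2263) / 1.523 = 13 meV.

13 meV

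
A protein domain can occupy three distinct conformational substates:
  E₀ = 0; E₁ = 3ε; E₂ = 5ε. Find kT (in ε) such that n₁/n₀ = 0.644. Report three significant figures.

n₁/n₀ = exp[−(E₁−E₀)/kT] = 0.644.
⇒ (E₁−E₀)/kT = ln(1/0.644) = ln(1.5528) = 0.44006.
kT = 3ε / 0.44006 = 6.82 ε.

6.82 ε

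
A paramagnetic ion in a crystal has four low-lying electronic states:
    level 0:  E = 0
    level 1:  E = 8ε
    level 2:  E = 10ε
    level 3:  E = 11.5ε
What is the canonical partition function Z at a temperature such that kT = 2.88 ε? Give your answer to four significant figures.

Z = 1.112

Eᵢ/kT = 0, 2.77778, 3.47222, 3.99306.
Z = Σ e^(−Eᵢ/kT) = e^(−0) + e^(−2.77778) + e^(−3.47222) + e^(−3.99306) = 1.00000 + 0.0621764 + 0.0310480 + 0.0184432 = 1.11167.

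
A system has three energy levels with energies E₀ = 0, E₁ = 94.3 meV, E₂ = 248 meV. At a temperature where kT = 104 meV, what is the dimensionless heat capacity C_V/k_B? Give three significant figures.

0.419

Eᵢ/kT = 0, 0.90673, 2.3846.
Z = Σ e^(−Eᵢ/kT) = e^(−0) + e^(−0.90673) + e^(−2.3846) = 1.0000 + 0.40384 + 0.092126 = 1.4960.
⟨E⟩ = 40.728 meV, ⟨E²⟩ = 6188.0 meV².
C_V/k_B = (⟨E²⟩ − ⟨E⟩²)/(kT)² = (6188.0 − 1658.8)/10816 = 0.419.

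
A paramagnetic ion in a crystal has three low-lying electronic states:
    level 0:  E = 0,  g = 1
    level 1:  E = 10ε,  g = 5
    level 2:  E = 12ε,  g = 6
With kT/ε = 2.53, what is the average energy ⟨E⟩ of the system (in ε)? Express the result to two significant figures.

Eᵢ/kT = 0, 3.953, 4.743.
Z = Σ gᵢe^(−Eᵢ/kT) = 1·e^(−0) + 5·e^(−3.953) + 6·e^(−4.743) = 1.000 + 0.09599 + 0.05227 = 1.148.
⟨E⟩ = Σ Eᵢ gᵢe^(−Eᵢ/kT) / Z = (0·1.000 + 10·0.09599 + 12·0.05227) / 1.148 = 1.4 ε.

1.4 ε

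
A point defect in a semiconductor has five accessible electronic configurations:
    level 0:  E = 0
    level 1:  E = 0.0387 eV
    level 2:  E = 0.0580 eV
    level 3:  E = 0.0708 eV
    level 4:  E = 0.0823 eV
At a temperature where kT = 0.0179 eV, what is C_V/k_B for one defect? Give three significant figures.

1.06

Eᵢ/kT = 0, 2.1620, 3.2402, 3.9553, 4.5978.
Z = Σ e^(−Eᵢ/kT) = e^(−0) + e^(−2.1620) + e^(−3.2402) + e^(−3.9553) + e^(−4.5978) = 1.0000 + 0.11509 + 0.039156 + 0.019153 + 0.010074 = 1.1835.
⟨E⟩ = 0.0075286 eV, ⟨E²⟩ = 0.00039572 eV².
C_V/k_B = (⟨E²⟩ − ⟨E⟩²)/(kT)² = (0.00039572 − 0.000056680)/0.00032041 = 1.06.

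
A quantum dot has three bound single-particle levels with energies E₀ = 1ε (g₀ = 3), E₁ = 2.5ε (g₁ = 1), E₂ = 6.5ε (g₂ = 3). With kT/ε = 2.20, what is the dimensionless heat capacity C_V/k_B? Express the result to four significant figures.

Eᵢ/kT = 0.454545, 1.13636, 2.95455.
Z = Σ gᵢe^(−Eᵢ/kT) = 3·e^(−0.454545) + 1·e^(−1.13636) + 3·e^(−2.95455) = 1.90421 + 0.320985 + 0.156306 = 2.38150.
⟨E⟩ = 1.56316 ε, ⟨E²⟩ = 4.41499 ε².
C_V/k_B = (⟨E²⟩ − ⟨E⟩²)/(kT)² = (4.41499 − 2.44347)/4.84000 = 0.4073.

0.4073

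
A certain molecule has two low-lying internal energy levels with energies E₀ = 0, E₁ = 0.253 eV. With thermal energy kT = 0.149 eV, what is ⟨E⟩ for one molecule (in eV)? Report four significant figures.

0.03915 eV

Eᵢ/kT = 0, 1.69799.
Z = Σ e^(−Eᵢ/kT) = e^(−0) + e^(−1.69799) = 1.00000 + 0.183051 = 1.18305.
⟨E⟩ = Σ Eᵢ e^(−Eᵢ/kT) / Z = (0·1.00000 + 0.253·0.183051) / 1.18305 = 0.03915 eV.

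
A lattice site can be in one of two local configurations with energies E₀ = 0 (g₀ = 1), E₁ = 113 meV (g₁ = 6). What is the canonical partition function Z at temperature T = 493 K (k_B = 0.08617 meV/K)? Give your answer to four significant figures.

k_BT = 0.08617 × 493 K = 42.4818 meV.
Eᵢ/kT = 0, 2.65996.
Z = Σ gᵢe^(−Eᵢ/kT) = 1·e^(−0) + 6·e^(−2.65996) = 1.00000 + 0.419706 = 1.41971.

Z = 1.420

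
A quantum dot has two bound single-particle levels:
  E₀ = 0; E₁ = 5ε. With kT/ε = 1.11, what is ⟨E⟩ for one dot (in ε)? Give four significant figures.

Eᵢ/kT = 0, 4.50450.
Z = Σ e^(−Eᵢ/kT) = e^(−0) + e^(−4.50450) = 1.00000 + 0.0110591 = 1.01106.
⟨E⟩ = Σ Eᵢ e^(−Eᵢ/kT) / Z = (0·1.00000 + 5·0.0110591) / 1.01106 = 0.05469 ε.

0.05469 ε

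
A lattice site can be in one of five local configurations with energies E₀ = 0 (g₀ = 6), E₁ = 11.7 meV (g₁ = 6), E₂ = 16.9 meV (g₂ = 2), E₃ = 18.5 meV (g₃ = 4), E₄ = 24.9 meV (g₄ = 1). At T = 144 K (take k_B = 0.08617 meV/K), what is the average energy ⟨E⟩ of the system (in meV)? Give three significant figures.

k_BT = 0.08617 × 144 K = 12.408 meV.
Eᵢ/kT = 0, 0.94294, 1.3620, 1.4910, 2.0068.
Z = Σ gᵢe^(−Eᵢ/kT) = 6·e^(−0) + 6·e^(−0.94294) + 2·e^(−1.3620) + 4·e^(−1.4910) + 1·e^(−2.0068) = 6.0000 + 2.3369 + 0.51230 + 0.90059 + 0.13442 = 9.8842.
⟨E⟩ = Σ Eᵢ gᵢe^(−Eᵢ/kT) / Z = (0·6.0000 + 11.7·2.3369 + 16.9·0.51230 + 18.5·0.90059 + 24.9·0.13442) / 9.8842 = 5.67 meV.

5.67 meV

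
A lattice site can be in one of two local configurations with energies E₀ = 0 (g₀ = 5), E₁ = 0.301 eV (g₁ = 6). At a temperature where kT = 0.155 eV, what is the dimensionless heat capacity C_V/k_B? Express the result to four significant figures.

0.4724

Eᵢ/kT = 0, 1.94194.
Z = Σ gᵢe^(−Eᵢ/kT) = 5·e^(−0) + 6·e^(−1.94194) = 5.00000 + 0.860553 = 5.86055.
⟨E⟩ = 0.0441983 eV, ⟨E²⟩ = 0.0133037 eV².
C_V/k_B = (⟨E²⟩ − ⟨E⟩²)/(kT)² = (0.0133037 − 0.00195349)/0.0240250 = 0.4724.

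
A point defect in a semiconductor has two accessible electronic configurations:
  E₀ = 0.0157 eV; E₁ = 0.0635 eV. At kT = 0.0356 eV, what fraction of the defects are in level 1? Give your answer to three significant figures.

Eᵢ/kT = 0.44101, 1.7837.
Z = Σ e^(−Eᵢ/kT) = e^(−0.44101) + e^(−1.7837) = 0.64339 + 0.16802 = 0.81141.
P₁ = e^(−E₁/kT) / Z = 0.16802/0.81141 = 0.207.

0.207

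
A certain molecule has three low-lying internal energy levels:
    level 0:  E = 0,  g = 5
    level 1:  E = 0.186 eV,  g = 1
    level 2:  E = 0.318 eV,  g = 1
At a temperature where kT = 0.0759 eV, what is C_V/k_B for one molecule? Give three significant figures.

Eᵢ/kT = 0, 2.4506, 4.1897.
Z = Σ gᵢe^(−Eᵢ/kT) = 5·e^(−0) + 1·e^(−2.4506) + 1·e^(−4.1897) = 5.0000 + 0.086242 + 0.015151 = 5.1014.
⟨E⟩ = 0.0040889 eV, ⟨E²⟩ = 0.00088520 eV².
C_V/k_B = (⟨E²⟩ − ⟨E⟩²)/(kT)² = (0.00088520 − 0.000016719)/0.0057608 = 0.151.

0.151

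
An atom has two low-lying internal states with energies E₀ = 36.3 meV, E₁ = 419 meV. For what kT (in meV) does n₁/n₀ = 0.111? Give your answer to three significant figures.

n₁/n₀ = exp[−(E₁−E₀)/kT] = 0.111.
⇒ (E₁−E₀)/kT = ln(1/0.111) = ln(9.0090) = 2.1982.
kT = 382.7 meV / 2.1982 = 174 meV.

174 meV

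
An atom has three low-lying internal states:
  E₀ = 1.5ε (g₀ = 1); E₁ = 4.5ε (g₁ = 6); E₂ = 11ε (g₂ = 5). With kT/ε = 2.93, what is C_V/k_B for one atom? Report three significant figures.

Eᵢ/kT = 0.51195, 1.5358, 3.7543.
Z = Σ gᵢe^(−Eᵢ/kT) = 1·e^(−0.51195) + 6·e^(−1.5358) + 5·e^(−3.7543) = 0.59933 + 1.2917 + 0.11708 = 2.0081.
⟨E⟩ = 3.9836 ε, ⟨E²⟩ = 20.752 ε².
C_V/k_B = (⟨E²⟩ − ⟨E⟩²)/(kT)² = (20.752 − 15.869)/8.5849 = 0.569.

0.569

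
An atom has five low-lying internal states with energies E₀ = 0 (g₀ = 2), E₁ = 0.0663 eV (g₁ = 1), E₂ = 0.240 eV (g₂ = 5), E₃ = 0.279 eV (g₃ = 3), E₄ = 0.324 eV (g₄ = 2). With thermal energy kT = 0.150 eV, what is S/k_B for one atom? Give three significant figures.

Eᵢ/kT = 0, 0.44200, 1.6000, 1.8600, 2.1600.
Z = Σ gᵢe^(−Eᵢ/kT) = 2·e^(−0) + 1·e^(−0.44200) + 5·e^(−1.6000) + 3·e^(−1.8600) + 2·e^(−2.1600) = 2.0000 + 0.64275 + 1.0095 + 0.46702 + 0.23065 = 4.3499.
⟨E⟩ = Σ EᵢPᵢ = 0.11263 eV.
S/k_B = ln Z + ⟨E⟩/kT = ln(4.3499) + 0.11263/0.150 = 1.4702 + 0.75087 = 2.22.

2.22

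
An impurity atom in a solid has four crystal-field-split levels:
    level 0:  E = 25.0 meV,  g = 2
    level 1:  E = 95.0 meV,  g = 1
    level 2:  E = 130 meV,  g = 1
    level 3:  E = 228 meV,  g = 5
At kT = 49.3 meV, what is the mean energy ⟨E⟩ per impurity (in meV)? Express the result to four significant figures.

43.81 meV

Eᵢ/kT = 0.507099, 1.92698, 2.63692, 4.62475.
Z = Σ gᵢe^(−Eᵢ/kT) = 2·e^(−0.507099) + 1·e^(−1.92698) + 1·e^(−2.63692) + 5·e^(−4.62475) = 1.20448 + 0.145587 + 0.0715814 + 0.0490305 = 1.47068.
⟨E⟩ = Σ Eᵢ gᵢe^(−Eᵢ/kT) / Z = (25.0·1.20448 + 95.0·0.145587 + 130·0.0715814 + 228·0.0490305) / 1.47068 = 43.81 meV.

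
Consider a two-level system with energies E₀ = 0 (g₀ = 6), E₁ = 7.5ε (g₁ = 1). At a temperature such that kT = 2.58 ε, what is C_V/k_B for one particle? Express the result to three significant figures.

Eᵢ/kT = 0, 2.9070.
Z = Σ gᵢe^(−Eᵢ/kT) = 6·e^(−0) + 1·e^(−2.9070) = 6.0000 + 0.054639 = 6.0546.
⟨E⟩ = 0.067683 ε, ⟨E²⟩ = 0.50762 ε².
C_V/k_B = (⟨E²⟩ − ⟨E⟩²)/(kT)² = (0.50762 − 0.0045810)/6.6564 = 0.0756.

0.0756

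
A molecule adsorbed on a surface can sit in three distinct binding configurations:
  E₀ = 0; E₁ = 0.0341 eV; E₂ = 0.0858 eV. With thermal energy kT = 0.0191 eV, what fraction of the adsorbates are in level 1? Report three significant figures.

0.142

Eᵢ/kT = 0, 1.7853, 4.4921.
Z = Σ e^(−Eᵢ/kT) = e^(−0) + e^(−1.7853) + e^(−4.4921) = 1.0000 + 0.16775 + 0.011197 = 1.1789.
P₁ = e^(−E₁/kT) / Z = 0.16775/1.1789 = 0.142.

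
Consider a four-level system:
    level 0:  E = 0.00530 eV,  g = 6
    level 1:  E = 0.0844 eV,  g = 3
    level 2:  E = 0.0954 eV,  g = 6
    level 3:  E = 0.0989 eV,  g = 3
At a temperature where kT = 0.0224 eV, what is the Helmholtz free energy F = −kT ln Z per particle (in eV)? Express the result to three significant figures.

-0.0357 eV

Eᵢ/kT = 0.23661, 3.7679, 4.2589, 4.4152.
Z = Σ gᵢe^(−Eᵢ/kT) = 6·e^(−0.23661) + 3·e^(−3.7679) + 6·e^(−4.2589) + 3·e^(−4.4152) = 4.7358 + 0.069302 + 0.084827 + 0.036276 = 4.9262.
F = −kT ln Z = −0.0224 × ln(4.9262) = −0.0224 × 1.5946 = -0.0357 eV.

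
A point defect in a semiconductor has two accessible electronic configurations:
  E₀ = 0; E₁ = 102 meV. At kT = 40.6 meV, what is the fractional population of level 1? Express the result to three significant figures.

Eᵢ/kT = 0, 2.5123.
Z = Σ e^(−Eᵢ/kT) = e^(−0) + e^(−2.5123) = 1.0000 + 0.081082 = 1.0811.
P₁ = e^(−E₁/kT) / Z = 0.081082/1.0811 = 0.0750.

0.0750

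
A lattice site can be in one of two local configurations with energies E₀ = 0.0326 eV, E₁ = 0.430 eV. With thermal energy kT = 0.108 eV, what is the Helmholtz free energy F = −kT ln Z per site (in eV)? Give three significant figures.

0.0299 eV

Eᵢ/kT = 0.30185, 3.9815.
Z = Σ e^(−Eᵢ/kT) = e^(−0.30185) + e^(−3.9815) = 0.73945 + 0.018658 = 0.75811.
F = −kT ln Z = −0.108 × ln(0.75811) = −0.108 × -0.27693 = 0.0299 eV.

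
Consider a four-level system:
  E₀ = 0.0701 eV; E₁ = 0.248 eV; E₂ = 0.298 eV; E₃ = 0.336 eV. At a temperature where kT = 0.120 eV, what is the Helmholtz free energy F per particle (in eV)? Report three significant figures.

0.0226 eV

Eᵢ/kT = 0.58417, 2.0667, 2.4833, 2.8000.
Z = Σ e^(−Eᵢ/kT) = e^(−0.58417) + e^(−2.0667) + e^(−2.4833) + e^(−2.8000) = 0.55757 + 0.12660 + 0.083467 + 0.060810 = 0.82845.
F = −kT ln Z = −0.120 × ln(0.82845) = −0.120 × -0.18820 = 0.0226 eV.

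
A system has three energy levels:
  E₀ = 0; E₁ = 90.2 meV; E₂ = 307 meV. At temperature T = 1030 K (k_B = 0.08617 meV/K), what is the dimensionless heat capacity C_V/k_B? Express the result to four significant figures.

k_BT = 0.08617 × 1030 K = 88.7551 meV.
Eᵢ/kT = 0, 1.01628, 3.45896.
Z = Σ e^(−Eᵢ/kT) = e^(−0) + e^(−1.01628) + e^(−3.45896) = 1.00000 + 0.361939 + 0.0314625 = 1.39340.
⟨E⟩ = 30.3616 meV, ⟨E²⟩ = 4241.47 meV².
C_V/k_B = (⟨E²⟩ − ⟨E⟩²)/(kT)² = (4241.47 − 921.827)/7877.47 = 0.4214.

0.4214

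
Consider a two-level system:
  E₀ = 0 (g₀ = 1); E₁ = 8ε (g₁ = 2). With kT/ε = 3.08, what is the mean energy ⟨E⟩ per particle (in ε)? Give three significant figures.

Eᵢ/kT = 0, 2.5974.
Z = Σ gᵢe^(−Eᵢ/kT) = 1·e^(−0) + 2·e^(−2.5974) = 1.0000 + 0.14893 = 1.1489.
⟨E⟩ = Σ Eᵢ gᵢe^(−Eᵢ/kT) / Z = (0·1.0000 + 8·0.14893) / 1.1489 = 1.04 ε.

1.04 ε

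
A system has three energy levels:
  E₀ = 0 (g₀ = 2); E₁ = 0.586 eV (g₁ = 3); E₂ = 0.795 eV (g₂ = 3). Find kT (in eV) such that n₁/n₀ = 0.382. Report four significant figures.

n₁/n₀ = (g₁/g₀) exp[−(E₁−E₀)/kT] = 0.382.
⇒ (E₁−E₀)/kT = ln((3/2)/0.382) = ln(3.92670) = 1.36780.
kT = 0.586 eV / 1.36780 = 0.4284 eV.

0.4284 eV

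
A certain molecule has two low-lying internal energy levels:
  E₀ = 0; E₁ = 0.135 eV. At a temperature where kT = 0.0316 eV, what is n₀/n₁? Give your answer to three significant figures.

n₀/n₁ = exp[−(E₀−E₁)/kT] = exp(−(-0.135 eV)/(0.0316 eV)) = exp(4.2722) = 71.7.

71.7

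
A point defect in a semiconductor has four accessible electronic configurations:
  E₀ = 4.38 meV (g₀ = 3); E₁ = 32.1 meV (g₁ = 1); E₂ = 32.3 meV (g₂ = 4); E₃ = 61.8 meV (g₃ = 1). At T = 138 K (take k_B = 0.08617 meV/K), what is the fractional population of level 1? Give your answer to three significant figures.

k_BT = 0.08617 × 138 K = 11.891 meV.
Eᵢ/kT = 0.36835, 2.6995, 2.7163, 5.1972.
Z = Σ gᵢe^(−Eᵢ/kT) = 3·e^(−0.36835) + 1·e^(−2.6995) + 4·e^(−2.7163) + 1·e^(−5.1972) = 2.0756 + 0.067239 + 0.26448 + 0.0055320 = 2.4129.
P₁ = g₁ e^(−E₁/kT) / Z = 0.067239/2.4129 = 0.0279.

0.0279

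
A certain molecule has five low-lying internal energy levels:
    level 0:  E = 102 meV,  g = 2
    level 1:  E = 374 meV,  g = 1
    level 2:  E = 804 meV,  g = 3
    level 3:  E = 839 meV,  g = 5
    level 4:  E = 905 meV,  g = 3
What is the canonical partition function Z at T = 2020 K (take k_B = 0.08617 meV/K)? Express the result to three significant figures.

Z = 1.32

k_BT = 0.08617 × 2020 K = 174.06 meV.
Eᵢ/kT = 0.58600, 2.1487, 4.6191, 4.8202, 5.1994.
Z = Σ gᵢe^(−Eᵢ/kT) = 2·e^(−0.58600) + 1·e^(−2.1487) + 3·e^(−4.6191) + 5·e^(−4.8202) + 3·e^(−5.1994) = 1.1131 + 0.11664 + 0.029585 + 0.040326 + 0.016560 = 1.3162.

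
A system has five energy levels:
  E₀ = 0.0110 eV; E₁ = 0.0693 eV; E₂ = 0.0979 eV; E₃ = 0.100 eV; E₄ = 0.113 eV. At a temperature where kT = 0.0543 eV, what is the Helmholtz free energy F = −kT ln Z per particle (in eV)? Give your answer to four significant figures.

-0.02358 eV

Eᵢ/kT = 0.202578, 1.27624, 1.80295, 1.84162, 2.08103.
Z = Σ e^(−Eᵢ/kT) = e^(−0.202578) + e^(−1.27624) + e^(−1.80295) + e^(−1.84162) + e^(−2.08103) = 0.816623 + 0.279085 + 0.164812 + 0.158560 + 0.124802 = 1.54388.
F = −kT ln Z = −0.0543 × ln(1.54388) = −0.0543 × 0.434299 = -0.02358 eV.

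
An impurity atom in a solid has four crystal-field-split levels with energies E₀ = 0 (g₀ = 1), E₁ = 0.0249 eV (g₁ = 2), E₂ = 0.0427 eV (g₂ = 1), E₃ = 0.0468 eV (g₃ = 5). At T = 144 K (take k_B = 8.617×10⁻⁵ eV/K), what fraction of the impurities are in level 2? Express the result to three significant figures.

0.0226

k_BT = 8.617×10⁻⁵ × 144 K = 0.012408 eV.
Eᵢ/kT = 0, 2.0068, 3.4413, 3.7718.
Z = Σ gᵢe^(−Eᵢ/kT) = 1·e^(−0) + 2·e^(−2.0068) + 1·e^(−3.4413) + 5·e^(−3.7718) = 1.0000 + 0.26884 + 0.032023 + 0.11505 = 1.4159.
P₂ = g₂ e^(−E₂/kT) / Z = 0.032023/1.4159 = 0.0226.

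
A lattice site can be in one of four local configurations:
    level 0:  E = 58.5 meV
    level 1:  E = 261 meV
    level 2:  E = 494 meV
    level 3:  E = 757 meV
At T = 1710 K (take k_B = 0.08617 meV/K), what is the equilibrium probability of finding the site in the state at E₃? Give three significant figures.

0.00665

k_BT = 0.08617 × 1710 K = 147.35 meV.
Eᵢ/kT = 0.39701, 1.7713, 3.3526, 5.1374.
Z = Σ e^(−Eᵢ/kT) = e^(−0.39701) + e^(−1.7713) + e^(−3.3526) + e^(−5.1374) = 0.67233 + 0.17011 + 0.034993 + 0.0058729 = 0.88331.
P₃ = e^(−E₃/kT) / Z = 0.0058729/0.88331 = 0.00665.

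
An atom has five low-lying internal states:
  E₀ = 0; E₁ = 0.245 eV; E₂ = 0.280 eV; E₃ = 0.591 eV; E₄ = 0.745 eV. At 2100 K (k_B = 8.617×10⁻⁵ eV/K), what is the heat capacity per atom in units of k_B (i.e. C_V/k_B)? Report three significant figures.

0.766

k_BT = 8.617×10⁻⁵ × 2100 K = 0.18096 eV.
Eᵢ/kT = 0, 1.3539, 1.5473, 3.2659, 4.1169.
Z = Σ e^(−Eᵢ/kT) = e^(−0) + e^(−1.3539) + e^(−1.5473) + e^(−3.2659) + e^(−4.1169) = 1.0000 + 0.25823 + 0.21282 + 0.038163 + 0.016295 = 1.5255.
⟨E⟩ = 0.10328 eV, ⟨E²⟩ = 0.035765 eV².
C_V/k_B = (⟨E²⟩ − ⟨E⟩²)/(kT)² = (0.035765 − 0.010667)/0.032747 = 0.766.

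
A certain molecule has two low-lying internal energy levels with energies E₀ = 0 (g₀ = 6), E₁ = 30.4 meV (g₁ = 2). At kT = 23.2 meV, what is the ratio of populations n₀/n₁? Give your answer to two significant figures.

11

n₀/n₁ = (g₀/g₁) exp[−(E₀−E₁)/kT] = (6/2) × exp(−(-30.4 meV)/(23.2 meV)) = (6/2) × exp(1.310) = 11.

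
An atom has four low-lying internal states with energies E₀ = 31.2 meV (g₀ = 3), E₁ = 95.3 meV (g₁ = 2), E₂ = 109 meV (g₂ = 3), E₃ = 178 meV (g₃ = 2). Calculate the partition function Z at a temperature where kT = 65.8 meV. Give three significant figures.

Z = 3.04

Eᵢ/kT = 0.47416, 1.4483, 1.6565, 2.7052.
Z = Σ gᵢe^(−Eᵢ/kT) = 3·e^(−0.47416) + 2·e^(−1.4483) + 3·e^(−1.6565) + 2·e^(−2.7052) = 1.8672 + 0.46994 + 0.57242 + 0.13371 = 3.0433.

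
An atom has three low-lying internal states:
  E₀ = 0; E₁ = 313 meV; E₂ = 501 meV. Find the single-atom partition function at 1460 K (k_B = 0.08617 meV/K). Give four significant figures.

Z = 1.102

k_BT = 0.08617 × 1460 K = 125.808 meV.
Eᵢ/kT = 0, 2.48792, 3.98226.
Z = Σ e^(−Eᵢ/kT) = e^(−0) + e^(−2.48792) + e^(−3.98226) = 1.00000 + 0.0830826 + 0.0186435 = 1.10173.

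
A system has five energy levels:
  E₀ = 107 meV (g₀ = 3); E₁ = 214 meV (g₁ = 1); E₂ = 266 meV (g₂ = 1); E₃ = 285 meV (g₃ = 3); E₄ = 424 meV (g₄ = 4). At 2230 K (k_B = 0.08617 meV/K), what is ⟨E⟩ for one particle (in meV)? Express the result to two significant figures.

210 meV

k_BT = 0.08617 × 2230 K = 192.2 meV.
Eᵢ/kT = 0.5567, 1.113, 1.384, 1.483, 2.206.
Z = Σ gᵢe^(−Eᵢ/kT) = 3·e^(−0.5567) + 1·e^(−1.113) + 1·e^(−1.384) + 3·e^(−1.483) + 4·e^(−2.206) = 1.719 + 0.3286 + 0.2506 + 0.6809 + 0.4406 = 3.420.
⟨E⟩ = Σ Eᵢ gᵢe^(−Eᵢ/kT) / Z = (107·1.719 + 214·0.3286 + 266·0.2506 + 285·0.6809 + 424·0.4406) / 3.420 = 210 meV.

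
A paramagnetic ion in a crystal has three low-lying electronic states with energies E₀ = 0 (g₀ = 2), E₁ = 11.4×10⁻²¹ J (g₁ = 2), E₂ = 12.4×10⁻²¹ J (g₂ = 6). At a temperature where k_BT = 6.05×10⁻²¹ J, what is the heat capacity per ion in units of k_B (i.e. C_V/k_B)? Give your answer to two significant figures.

Eᵢ/kT = 0, 1.884, 2.050.
Z = Σ gᵢe^(−Eᵢ/kT) = 2·e^(−0) + 2·e^(−1.884) + 6·e^(−2.050) = 2.000 + 0.3040 + 0.7724 = 3.076.
⟨E⟩ = 4.240, ⟨E²⟩ = 51.45.
C_V/k_B = (⟨E²⟩ − ⟨E⟩²)/(kT)² = (51.45 − 17.98)/36.60 = 0.91.

0.91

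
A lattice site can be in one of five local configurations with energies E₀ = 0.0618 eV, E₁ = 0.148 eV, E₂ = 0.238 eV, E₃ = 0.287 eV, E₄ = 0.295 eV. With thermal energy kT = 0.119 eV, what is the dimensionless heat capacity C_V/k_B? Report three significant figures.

0.527

Eᵢ/kT = 0.51933, 1.2437, 2.0000, 2.4118, 2.4790.
Z = Σ e^(−Eᵢ/kT) = e^(−0.51933) + e^(−1.2437) + e^(−2.0000) + e^(−2.4118) + e^(−2.4790) = 0.59492 + 0.28832 + 0.13534 + 0.089654 + 0.083827 = 1.1921.
⟨E⟩ = 0.13599 eV, ⟨E²⟩ = 0.025949 eV².
C_V/k_B = (⟨E²⟩ − ⟨E⟩²)/(kT)² = (0.025949 − 0.018493)/0.014161 = 0.527.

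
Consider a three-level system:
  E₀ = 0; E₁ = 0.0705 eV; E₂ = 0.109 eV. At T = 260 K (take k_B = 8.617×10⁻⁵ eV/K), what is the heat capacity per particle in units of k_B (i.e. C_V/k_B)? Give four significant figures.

0.5518

k_BT = 8.617×10⁻⁵ × 260 K = 0.0224042 eV.
Eᵢ/kT = 0, 3.14673, 4.86516.
Z = Σ e^(−Eᵢ/kT) = e^(−0) + e^(−3.14673) + e^(−4.86516) = 1.00000 + 0.0429925 + 0.00771059 = 1.05070.
⟨E⟩ = 0.00368462 eV, ⟨E²⟩ = 0.000290562 eV².
C_V/k_B = (⟨E²⟩ − ⟨E⟩²)/(kT)² = (0.000290562 − 0.0000135764)/0.000501948 = 0.5518.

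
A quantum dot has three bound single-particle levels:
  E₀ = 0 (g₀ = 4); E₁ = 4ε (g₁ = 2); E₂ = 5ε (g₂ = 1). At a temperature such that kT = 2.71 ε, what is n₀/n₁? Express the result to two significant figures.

n₀/n₁ = (g₀/g₁) exp[−(E₀−E₁)/kT] = (4/2) × exp(−(-4ε)/(2.71ε)) = (4/2) × exp(1.476) = 8.8.

8.8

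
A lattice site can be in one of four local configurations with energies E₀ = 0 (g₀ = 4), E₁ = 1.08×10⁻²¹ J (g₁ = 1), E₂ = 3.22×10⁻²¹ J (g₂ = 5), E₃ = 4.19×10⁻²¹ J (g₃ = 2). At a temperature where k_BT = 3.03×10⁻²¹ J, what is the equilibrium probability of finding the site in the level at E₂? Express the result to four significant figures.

Eᵢ/kT = 0, 0.356436, 1.06271, 1.38284.
Z = Σ gᵢe^(−Eᵢ/kT) = 4·e^(−0) + 1·e^(−0.356436) + 5·e^(−1.06271) + 2·e^(−1.38284) = 4.00000 + 0.700167 + 1.72759 + 0.501730 = 6.92949.
P₂ = g₂ e^(−E₂/kT) / Z = 1.72759/6.92949 = 0.2493.

0.2493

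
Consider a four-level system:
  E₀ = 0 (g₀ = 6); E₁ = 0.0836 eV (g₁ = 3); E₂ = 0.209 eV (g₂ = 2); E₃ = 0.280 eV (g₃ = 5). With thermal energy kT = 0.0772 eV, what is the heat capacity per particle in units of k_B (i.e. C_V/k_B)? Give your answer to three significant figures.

Eᵢ/kT = 0, 1.0829, 2.7073, 3.6269.
Z = Σ gᵢe^(−Eᵢ/kT) = 6·e^(−0) + 3·e^(−1.0829) + 2·e^(−2.7073) + 5·e^(−3.6269) = 6.0000 + 1.0158 + 0.13343 + 0.13299 = 7.2822.
⟨E⟩ = 0.020604 eV, ⟨E²⟩ = 0.0032070 eV².
C_V/k_B = (⟨E²⟩ − ⟨E⟩²)/(kT)² = (0.0032070 − 0.00042452)/0.0059598 = 0.467.

0.467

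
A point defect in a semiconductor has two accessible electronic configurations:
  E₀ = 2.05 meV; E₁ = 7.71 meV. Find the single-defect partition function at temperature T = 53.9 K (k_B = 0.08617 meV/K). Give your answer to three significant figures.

Z = 0.833

k_BT = 0.08617 × 53.9 K = 4.6446 meV.
Eᵢ/kT = 0.44137, 1.6600.
Z = Σ e^(−Eᵢ/kT) = e^(−0.44137) + e^(−1.6600) = 0.64315 + 0.19014 = 0.83329.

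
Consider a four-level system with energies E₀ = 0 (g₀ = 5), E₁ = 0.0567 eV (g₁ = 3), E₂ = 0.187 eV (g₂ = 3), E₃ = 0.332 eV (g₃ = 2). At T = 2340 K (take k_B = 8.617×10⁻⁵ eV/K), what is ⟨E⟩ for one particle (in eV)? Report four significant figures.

0.05412 eV

k_BT = 8.617×10⁻⁵ × 2340 K = 0.201638 eV.
Eᵢ/kT = 0, 0.281197, 0.927405, 1.64652.
Z = Σ gᵢe^(−Eᵢ/kT) = 5·e^(−0) + 3·e^(−0.281197) + 3·e^(−0.927405) + 2·e^(−1.64652) = 5.00000 + 2.26464 + 1.18674 + 0.385439 = 8.83682.
⟨E⟩ = Σ Eᵢ gᵢe^(−Eᵢ/kT) / Z = (0·5.00000 + 0.0567·2.26464 + 0.187·1.18674 + 0.332·0.385439) / 8.83682 = 0.05412 eV.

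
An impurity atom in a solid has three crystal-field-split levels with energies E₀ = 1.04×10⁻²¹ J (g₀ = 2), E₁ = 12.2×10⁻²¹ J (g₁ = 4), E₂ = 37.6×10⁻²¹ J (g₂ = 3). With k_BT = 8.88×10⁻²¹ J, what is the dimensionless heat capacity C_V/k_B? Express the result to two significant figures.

Eᵢ/kT = 0.1171, 1.374, 4.234.
Z = Σ gᵢe^(−Eᵢ/kT) = 2·e^(−0.1171) + 4·e^(−1.374) + 3·e^(−4.234) = 1.779 + 1.012 + 0.04348 = 2.834.
⟨E⟩ = 5.586, ⟨E²⟩ = 75.52.
C_V/k_B = (⟨E²⟩ − ⟨E⟩²)/(kT)² = (75.52 − 31.20)/78.85 = 0.56.

0.56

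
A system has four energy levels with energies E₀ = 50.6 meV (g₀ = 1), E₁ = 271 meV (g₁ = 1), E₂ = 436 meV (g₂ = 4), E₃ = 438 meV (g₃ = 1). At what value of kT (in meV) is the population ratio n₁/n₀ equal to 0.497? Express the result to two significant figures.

320 meV

n₁/n₀ = (g₁/g₀) exp[−(E₁−E₀)/kT] = 0.497.
⇒ (E₁−E₀)/kT = ln((1/1)/0.497) = ln(2.012) = 0.6991.
kT = 220.4 meV / 0.6991 = 320 meV.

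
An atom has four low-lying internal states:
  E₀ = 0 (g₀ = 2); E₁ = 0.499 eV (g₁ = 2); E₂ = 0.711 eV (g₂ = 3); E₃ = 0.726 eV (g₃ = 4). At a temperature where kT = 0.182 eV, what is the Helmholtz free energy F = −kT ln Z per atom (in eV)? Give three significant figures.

-0.149 eV

Eᵢ/kT = 0, 2.7418, 3.9066, 3.9890.
Z = Σ gᵢe^(−Eᵢ/kT) = 2·e^(−0) + 2·e^(−2.7418) + 3·e^(−3.9066) + 4·e^(−3.9890) = 2.0000 + 0.12891 + 0.060326 + 0.074073 = 2.2633.
F = −kT ln Z = −0.182 × ln(2.2633) = −0.182 × 0.81682 = -0.149 eV.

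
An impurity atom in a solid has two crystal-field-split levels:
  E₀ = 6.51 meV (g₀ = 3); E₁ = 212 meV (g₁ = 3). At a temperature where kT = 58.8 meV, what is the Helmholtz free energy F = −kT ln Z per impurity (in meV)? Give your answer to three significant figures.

-59.8 meV

Eᵢ/kT = 0.11071, 3.6054.
Z = Σ gᵢe^(−Eᵢ/kT) = 3·e^(−0.11071) + 3·e^(−3.6054) = 2.6856 + 0.081530 = 2.7671.
F = −kT ln Z = −58.8 × ln(2.7671) = −58.8 × 1.0178 = -59.8 meV.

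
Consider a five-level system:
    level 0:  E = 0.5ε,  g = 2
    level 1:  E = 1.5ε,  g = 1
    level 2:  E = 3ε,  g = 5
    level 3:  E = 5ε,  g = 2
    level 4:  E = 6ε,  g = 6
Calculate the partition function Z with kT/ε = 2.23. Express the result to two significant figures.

Z = 4.0

Eᵢ/kT = 0.2242, 0.6726, 1.345, 2.242, 2.691.
Z = Σ gᵢe^(−Eᵢ/kT) = 2·e^(−0.2242) + 1·e^(−0.6726) + 5·e^(−1.345) + 2·e^(−2.242) + 6·e^(−2.691) = 1.598 + 0.5104 + 1.303 + 0.2125 + 0.4069 = 4.031.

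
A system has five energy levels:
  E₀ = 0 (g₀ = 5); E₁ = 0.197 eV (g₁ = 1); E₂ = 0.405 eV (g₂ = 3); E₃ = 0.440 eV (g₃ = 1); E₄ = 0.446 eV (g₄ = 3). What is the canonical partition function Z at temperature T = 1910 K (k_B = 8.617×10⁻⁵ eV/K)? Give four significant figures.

Z = 5.827

k_BT = 8.617×10⁻⁵ × 1910 K = 0.164585 eV.
Eᵢ/kT = 0, 1.19695, 2.46073, 2.67339, 2.70985.
Z = Σ gᵢe^(−Eᵢ/kT) = 5·e^(−0) + 1·e^(−1.19695) + 3·e^(−2.46073) + 1·e^(−2.67339) + 3·e^(−2.70985) = 5.00000 + 0.302114 + 0.256118 + 0.0690179 + 0.199640 = 5.82689.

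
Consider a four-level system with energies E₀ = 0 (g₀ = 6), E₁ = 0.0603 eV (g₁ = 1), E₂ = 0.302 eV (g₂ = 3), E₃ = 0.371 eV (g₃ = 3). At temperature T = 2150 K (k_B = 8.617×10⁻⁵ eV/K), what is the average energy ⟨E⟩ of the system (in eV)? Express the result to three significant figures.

k_BT = 8.617×10⁻⁵ × 2150 K = 0.18527 eV.
Eᵢ/kT = 0, 0.32547, 1.6301, 2.0025.
Z = Σ gᵢe^(−Eᵢ/kT) = 6·e^(−0) + 1·e^(−0.32547) + 3·e^(−1.6301) + 3·e^(−2.0025) = 6.0000 + 0.72219 + 0.58773 + 0.40499 = 7.7149.
⟨E⟩ = Σ Eᵢ gᵢe^(−Eᵢ/kT) / Z = (0·6.0000 + 0.0603·0.72219 + 0.302·0.58773 + 0.371·0.40499) / 7.7149 = 0.0481 eV.

0.0481 eV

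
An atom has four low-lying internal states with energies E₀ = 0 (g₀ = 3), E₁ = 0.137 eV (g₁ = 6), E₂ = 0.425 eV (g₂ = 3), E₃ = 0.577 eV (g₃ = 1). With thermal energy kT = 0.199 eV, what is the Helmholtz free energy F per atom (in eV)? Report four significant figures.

Eᵢ/kT = 0, 0.688442, 2.13568, 2.89950.
Z = Σ gᵢe^(−Eᵢ/kT) = 3·e^(−0) + 6·e^(−0.688442) + 3·e^(−2.13568) + 1·e^(−2.89950) = 3.00000 + 3.01415 + 0.354493 + 0.0550507 = 6.42369.
F = −kT ln Z = −0.199 × ln(6.42369) = −0.199 × 1.85999 = -0.3701 eV.

-0.3701 eV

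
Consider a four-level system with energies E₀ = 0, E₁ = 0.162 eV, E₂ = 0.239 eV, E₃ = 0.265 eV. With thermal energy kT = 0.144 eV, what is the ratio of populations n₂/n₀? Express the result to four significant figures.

0.1902

n₂/n₀ = exp[−(E₂−E₀)/kT] = exp(−(0.239 eV)/(0.144 eV)) = exp(-1.65972) = 0.1902.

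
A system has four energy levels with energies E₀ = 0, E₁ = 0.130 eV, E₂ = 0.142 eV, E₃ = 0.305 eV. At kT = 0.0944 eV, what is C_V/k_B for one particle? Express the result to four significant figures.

Eᵢ/kT = 0, 1.37712, 1.50424, 3.23093.
Z = Σ e^(−Eᵢ/kT) = e^(−0) + e^(−1.37712) + e^(−1.50424) + e^(−3.23093) = 1.00000 + 0.252304 + 0.222186 + 0.0395207 = 1.51401.
⟨E⟩ = 0.0504645 eV, ⟨E²⟩ = 0.00820372 eV².
C_V/k_B = (⟨E²⟩ − ⟨E⟩²)/(kT)² = (0.00820372 − 0.00254667)/0.00891136 = 0.6348.

0.6348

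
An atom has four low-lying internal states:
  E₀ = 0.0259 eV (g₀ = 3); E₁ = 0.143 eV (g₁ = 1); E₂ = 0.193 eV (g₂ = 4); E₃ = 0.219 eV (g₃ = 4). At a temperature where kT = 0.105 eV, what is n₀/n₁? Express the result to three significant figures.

9.15

n₀/n₁ = (g₀/g₁) exp[−(E₀−E₁)/kT] = (3/1) × exp(−(-0.1171 eV)/(0.105 eV)) = (3/1) × exp(1.1152) = 9.15.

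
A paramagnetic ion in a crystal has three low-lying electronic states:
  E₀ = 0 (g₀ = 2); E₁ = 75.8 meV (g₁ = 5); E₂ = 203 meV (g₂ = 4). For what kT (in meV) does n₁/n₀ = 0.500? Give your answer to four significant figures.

n₁/n₀ = (g₁/g₀) exp[−(E₁−E₀)/kT] = 0.500.
⇒ (E₁−E₀)/kT = ln((5/2)/0.500) = ln(5.00000) = 1.60944.
kT = 75.8 meV / 1.60944 = 47.10 meV.

47.10 meV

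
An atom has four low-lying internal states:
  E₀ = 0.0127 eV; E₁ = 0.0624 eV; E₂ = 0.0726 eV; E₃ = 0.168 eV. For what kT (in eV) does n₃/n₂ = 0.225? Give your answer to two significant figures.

0.064 eV

n₃/n₂ = exp[−(E₃−E₂)/kT] = 0.225.
⇒ (E₃−E₂)/kT = ln(1/0.225) = ln(4.444) = 1.492.
kT = 0.0954 eV / 1.492 = 0.064 eV.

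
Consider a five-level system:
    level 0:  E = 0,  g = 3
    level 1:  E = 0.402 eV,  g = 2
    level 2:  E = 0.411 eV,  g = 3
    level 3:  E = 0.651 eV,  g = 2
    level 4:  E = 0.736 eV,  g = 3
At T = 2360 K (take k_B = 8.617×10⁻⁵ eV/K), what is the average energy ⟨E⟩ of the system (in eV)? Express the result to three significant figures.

0.101 eV

k_BT = 8.617×10⁻⁵ × 2360 K = 0.20336 eV.
Eᵢ/kT = 0, 1.9768, 2.0210, 3.2012, 3.6192.
Z = Σ gᵢe^(−Eᵢ/kT) = 3·e^(−0) + 2·e^(−1.9768) + 3·e^(−2.0210) + 2·e^(−3.2012) + 3·e^(−3.6192) = 3.0000 + 0.27702 + 0.39757 + 0.081427 + 0.080412 = 3.8364.
⟨E⟩ = Σ Eᵢ gᵢe^(−Eᵢ/kT) / Z = (0·3.0000 + 0.402·0.27702 + 0.411·0.39757 + 0.651·0.081427 + 0.736·0.080412) / 3.8364 = 0.101 eV.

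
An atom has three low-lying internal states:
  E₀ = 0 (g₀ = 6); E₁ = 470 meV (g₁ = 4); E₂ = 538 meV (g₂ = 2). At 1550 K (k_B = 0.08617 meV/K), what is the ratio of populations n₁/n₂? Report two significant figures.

k_BT = 0.08617 × 1550 K = 133.6 meV.
n₁/n₂ = (g₁/g₂) exp[−(E₁−E₂)/kT] = (4/2) × exp(−(-68 meV)/(133.6 meV)) = (4/2) × exp(0.5090) = 3.3.

3.3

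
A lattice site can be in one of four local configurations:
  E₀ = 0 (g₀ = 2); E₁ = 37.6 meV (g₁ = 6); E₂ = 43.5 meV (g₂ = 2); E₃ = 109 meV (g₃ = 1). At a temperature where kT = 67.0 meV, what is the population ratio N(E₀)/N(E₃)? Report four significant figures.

10.18

n₀/n₃ = (g₀/g₃) exp[−(E₀−E₃)/kT] = (2/1) × exp(−(-109 meV)/(67.0 meV)) = (2/1) × exp(1.62687) = 10.18.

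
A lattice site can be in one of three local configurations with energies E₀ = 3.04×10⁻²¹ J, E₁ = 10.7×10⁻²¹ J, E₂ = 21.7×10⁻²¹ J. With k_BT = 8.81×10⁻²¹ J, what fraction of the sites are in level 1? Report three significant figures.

Eᵢ/kT = 0.34506, 1.2145, 2.4631.
Z = Σ e^(−Eᵢ/kT) = e^(−0.34506) + e^(−1.2145) + e^(−2.4631) = 0.70818 + 0.29686 + 0.085171 = 1.0902.
P₁ = e^(−E₁/kT) / Z = 0.29686/1.0902 = 0.272.

0.272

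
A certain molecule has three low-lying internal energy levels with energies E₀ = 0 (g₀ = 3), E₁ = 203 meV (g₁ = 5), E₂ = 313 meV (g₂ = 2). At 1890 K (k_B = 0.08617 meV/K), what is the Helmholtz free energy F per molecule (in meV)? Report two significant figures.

k_BT = 0.08617 × 1890 K = 162.9 meV.
Eᵢ/kT = 0, 1.246, 1.921.
Z = Σ gᵢe^(−Eᵢ/kT) = 3·e^(−0) + 5·e^(−1.246) + 2·e^(−1.921) = 3.000 + 1.438 + 0.2929 = 4.731.
F = −kT ln Z = −162.9 × ln(4.731) = −162.9 × 1.554 = -250 meV.

-250 meV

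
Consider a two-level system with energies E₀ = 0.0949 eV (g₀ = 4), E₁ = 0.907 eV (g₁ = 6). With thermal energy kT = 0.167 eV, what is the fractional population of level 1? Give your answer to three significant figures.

Eᵢ/kT = 0.56826, 5.4311.
Z = Σ gᵢe^(−Eᵢ/kT) = 4·e^(−0.56826) + 6·e^(−5.4311) = 2.2660 + 0.026270 = 2.2923.
P₁ = g₁ e^(−E₁/kT) / Z = 0.026270/2.2923 = 0.0115.

0.0115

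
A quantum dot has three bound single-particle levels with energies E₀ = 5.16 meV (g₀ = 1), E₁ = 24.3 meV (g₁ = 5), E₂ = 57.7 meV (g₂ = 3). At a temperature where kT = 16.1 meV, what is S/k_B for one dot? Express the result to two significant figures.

1.8

Eᵢ/kT = 0.3205, 1.509, 3.584.
Z = Σ gᵢe^(−Eᵢ/kT) = 1·e^(−0.3205) + 5·e^(−1.509) + 3·e^(−3.584) = 0.7258 + 1.106 + 0.08329 = 1.915.
⟨E⟩ = Σ EᵢPᵢ = 18.50 meV.
S/k_B = ln Z + ⟨E⟩/kT = ln(1.915) + 18.50/16.1 = 0.6497 + 1.149 = 1.8.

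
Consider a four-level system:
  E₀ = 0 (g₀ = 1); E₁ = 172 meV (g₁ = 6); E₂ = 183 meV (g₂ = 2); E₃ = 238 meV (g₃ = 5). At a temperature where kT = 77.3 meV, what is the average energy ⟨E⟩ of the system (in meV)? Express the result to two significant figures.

Eᵢ/kT = 0, 2.225, 2.367, 3.079.
Z = Σ gᵢe^(−Eᵢ/kT) = 1·e^(−0) + 6·e^(−2.225) + 2·e^(−2.367) + 5·e^(−3.079) = 1.000 + 0.6484 + 0.1875 + 0.2300 = 2.066.
⟨E⟩ = Σ Eᵢ gᵢe^(−Eᵢ/kT) / Z = (0·1.000 + 172·0.6484 + 183·0.1875 + 238·0.2300) / 2.066 = 97 meV.

97 meV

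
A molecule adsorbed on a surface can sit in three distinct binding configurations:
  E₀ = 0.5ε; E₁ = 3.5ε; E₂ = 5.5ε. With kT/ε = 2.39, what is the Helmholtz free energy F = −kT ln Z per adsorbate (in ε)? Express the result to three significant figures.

-0.319 ε

Eᵢ/kT = 0.20921, 1.4644, 2.3013.
Z = Σ e^(−Eᵢ/kT) = e^(−0.20921) + e^(−1.4644) + e^(−2.3013) = 0.81122 + 0.23122 + 0.10013 = 1.1426.
F = −kT ln Z = −2.39 × ln(1.1426) = −2.39 × 0.13331 = -0.319 ε.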